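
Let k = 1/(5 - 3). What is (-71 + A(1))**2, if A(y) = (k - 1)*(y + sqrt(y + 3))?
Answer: 21025/4 ≈ 5256.3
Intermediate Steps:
k = 1/2 ≈ 0.50000
A(y) = -y/2 - sqrt(3 + y)/2 (A(y) = (1/2 - 1)*(y + sqrt(y + 3)) = -(y + sqrt(3 + y))/2 = -y/2 - sqrt(3 + y)/2)
(-71 + A(1))**2 = (-71 + (-1/2*1 - sqrt(3 + 1)/2))**2 = (-71 + (-1/2 - sqrt(4)/2))**2 = (-71 + (-1/2 - 1/2*2))**2 = (-71 + (-1/2 - 1))**2 = (-71 - 3/2)**2 = (-145/2)**2 = 21025/4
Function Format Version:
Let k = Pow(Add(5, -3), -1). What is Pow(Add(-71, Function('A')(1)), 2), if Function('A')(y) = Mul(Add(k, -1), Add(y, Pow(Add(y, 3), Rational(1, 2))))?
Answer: Rational(21025, 4) ≈ 5256.3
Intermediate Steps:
k = Rational(1, 2) (k = Pow(2, -1) = Rational(1, 2) ≈ 0.50000)
Function('A')(y) = Add(Mul(Rational(-1, 2), y), Mul(Rational(-1, 2), Pow(Add(3, y), Rational(1, 2)))) (Function('A')(y) = Mul(Add(Rational(1, 2), -1), Add(y, Pow(Add(y, 3), Rational(1, 2)))) = Mul(Rational(-1, 2), Add(y, Pow(Add(3, y), Rational(1, 2)))) = Add(Mul(Rational(-1, 2), y), Mul(Rational(-1, 2), Pow(Add(3, y), Rational(1, 2)))))
Pow(Add(-71, Function('A')(1)), 2) = Pow(Add(-71, Add(Mul(Rational(-1, 2), 1), Mul(Rational(-1, 2), Pow(Add(3, 1), Rational(1, 2))))), 2) = Pow(Add(-71, Add(Rational(-1, 2), Mul(Rational(-1, 2), Pow(4, Rational(1, 2))))), 2) = Pow(Add(-71, Add(Rational(-1, 2), Mul(Rational(-1, 2), 2))), 2) = Pow(Add(-71, Add(Rational(-1, 2), -1)), 2) = Pow(Add(-71, Rational(-3, 2)), 2) = Pow(Rational(-145, 2), 2) = Rational(21025, 4)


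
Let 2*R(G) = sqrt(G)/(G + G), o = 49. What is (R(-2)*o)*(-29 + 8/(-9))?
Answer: 13181*I*sqrt(2)/72 ≈ 258.9*I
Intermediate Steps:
R(G) = 1/(4*sqrt(G)) (R(G) = (sqrt(G)/(G + G))/2 = (sqrt(G)/((2*G)))/2 = ((1/(2*G))*sqrt(G))/2 = (1/(2*sqrt(G)))/2 = 1/(4*sqrt(G)))
(R(-2)*o)*(-29 + 8/(-9)) = ((1/(4*sqrt(-2)))*49)*(-29 + 8/(-9)) = (((-I*sqrt(2)/2)/4)*49)*(-29 + 8*(-1/9)) = (-I*sqrt(2)/8*49)*(-29 - 8/9) = -49*I*sqrt(2)/8*(-269/9) = 13181*I*sqrt(2)/72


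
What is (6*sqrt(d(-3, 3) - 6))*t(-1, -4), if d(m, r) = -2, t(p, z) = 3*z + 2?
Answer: -120*I*sqrt(2) ≈ -169.71*I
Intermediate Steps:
t(p, z) = 2 + 3*z
(6*sqrt(d(-3, 3) - 6))*t(-1, -4) = (6*sqrt(-2 - 6))*(2 + 3*(-4)) = (6*sqrt(-8))*(2 - 12) = (6*(2*I*sqrt(2)))*(-10) = (12*I*sqrt(2))*(-10) = -120*I*sqrt(2)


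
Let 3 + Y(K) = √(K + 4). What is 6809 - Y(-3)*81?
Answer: 6971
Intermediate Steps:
Y(K) = -3 + √(4 + K) (Y(K) = -3 + √(K + 4) = -3 + √(4 + K))
6809 - Y(-3)*81 = 6809 - (-3 + √(4 - 3))*81 = 6809 - (-3 + √1)*81 = 6809 - (-3 + 1)*81 = 6809 - (-2)*81 = 6809 - 1*(-162) = 6809 + 162 = 6971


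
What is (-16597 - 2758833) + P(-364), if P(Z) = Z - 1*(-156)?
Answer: -2775638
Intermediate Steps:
P(Z) = 156 + Z (P(Z) = Z + 156 = 156 + Z)
(-16597 - 2758833) + P(-364) = (-16597 - 2758833) + (156 - 364) = -2775430 - 208 = -2775638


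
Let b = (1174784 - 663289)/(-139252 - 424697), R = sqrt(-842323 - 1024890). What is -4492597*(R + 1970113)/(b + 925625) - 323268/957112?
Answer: -298587226274378534351163/31226065034715785 - 2533595585553*I*sqrt(1867213)/522004781630 ≈ -9.5621e+6 - 6632.2*I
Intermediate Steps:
R = I*sqrt(1867213) (R = sqrt(-1867213) = I*sqrt(1867213) ≈ 1366.5*I)
b = -511495/563949 (b = 511495/(-563949) = 511495*(-1/563949) = -511495/563949 ≈ -0.90699)
-4492597*(R + 1970113)/(b + 925625) - 323268/957112 = -4492597*(I*sqrt(1867213) + 1970113)/(-511495/563949 + 925625) - 323268/957112 = -(4991469599840577489/522004781630 + 2533595585553*I*sqrt(1867213)/522004781630) - 323268*1/957112 = -4492597*(1111043256237/522004781630 + 563949*I*sqrt(1867213)/522004781630) - 80817/239278 = (-4991469599840577489/522004781630 - 2533595585553*I*sqrt(1867213)/522004781630) - 80817/239278 = -298587226274378534351163/31226065034715785 - 2533595585553*I*sqrt(1867213)/522004781630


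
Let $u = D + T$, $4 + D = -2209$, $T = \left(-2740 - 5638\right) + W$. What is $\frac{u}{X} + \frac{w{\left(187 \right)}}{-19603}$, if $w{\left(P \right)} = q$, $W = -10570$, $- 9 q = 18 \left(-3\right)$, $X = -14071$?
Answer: $\frac{414734657}{275833813} \approx 1.5036$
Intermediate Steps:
$q = 6$ ($q = - \frac{18 \left(-3\right)}{9} = \left(- \frac{1}{9}\right) \left(-54\right) = 6$)
$w{\left(P \right)} = 6$
$T = -18948$ ($T = \left(-2740 - 5638\right) - 10570 = -8378 - 10570 = -18948$)
$D = -2213$ ($D = -4 - 2209 = -2213$)
$u = -21161$ ($u = -2213 - 18948 = -21161$)
$\frac{u}{X} + \frac{w{\left(187 \right)}}{-19603} = - \frac{21161}{-14071} + \frac{6}{-19603} = \left(-21161\right) \left(- \frac{1}{14071}\right) + 6 \left(- \frac{1}{19603}\right) = \frac{21161}{14071} - \frac{6}{19603} = \frac{414734657}{275833813}$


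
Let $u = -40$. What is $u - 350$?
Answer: $-390$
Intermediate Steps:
$u - 350 = -40 - 350 = -390$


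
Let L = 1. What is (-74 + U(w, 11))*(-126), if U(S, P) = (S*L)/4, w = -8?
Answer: 9576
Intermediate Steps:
U(S, P) = S/4 (U(S, P) = (S*1)/4 = S*(¼) = S/4)
(-74 + U(w, 11))*(-126) = (-74 + (¼)*(-8))*(-126) = (-74 - 2)*(-126) = -76*(-126) = 9576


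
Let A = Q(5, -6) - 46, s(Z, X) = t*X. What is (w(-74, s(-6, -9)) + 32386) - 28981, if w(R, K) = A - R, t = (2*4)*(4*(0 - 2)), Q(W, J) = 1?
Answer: 3434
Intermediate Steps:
t = -64 (t = 8*(4*(-2)) = 8*(-8) = -64)
s(Z, X) = -64*X
A = -45 (A = 1 - 46 = -45)
w(R, K) = -45 - R
(w(-74, s(-6, -9)) + 32386) - 28981 = ((-45 - 1*(-74)) + 32386) - 28981 = ((-45 + 74) + 32386) - 28981 = (29 + 32386) - 28981 = 32415 - 28981 = 3434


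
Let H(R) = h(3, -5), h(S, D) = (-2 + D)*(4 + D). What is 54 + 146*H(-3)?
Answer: 1076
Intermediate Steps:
H(R) = 7 (H(R) = -8 + (-5)² + 2*(-5) = -8 + 25 - 10 = 7)
54 + 146*H(-3) = 54 + 146*7 = 54 + 1022 = 1076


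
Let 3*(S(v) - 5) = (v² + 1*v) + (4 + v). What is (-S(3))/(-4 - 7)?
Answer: 34/33 ≈ 1.0303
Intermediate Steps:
S(v) = 19/3 + v²/3 + 2*v/3 (S(v) = 5 + ((v² + 1*v) + (4 + v))/3 = 5 + ((v² + v) + (4 + v))/3 = 5 + ((v + v²) + (4 + v))/3 = 5 + (4 + v² + 2*v)/3 = 5 + (4/3 + v²/3 + 2*v/3) = 19/3 + v²/3 + 2*v/3)
(-S(3))/(-4 - 7) = (-(19/3 + (⅓)*3² + (⅔)*3))/(-4 - 7) = -(19/3 + (⅓)*9 + 2)/(-11) = -(19/3 + 3 + 2)*(-1/11) = -1*34/3*(-1/11) = -34/3*(-1/11) = 34/33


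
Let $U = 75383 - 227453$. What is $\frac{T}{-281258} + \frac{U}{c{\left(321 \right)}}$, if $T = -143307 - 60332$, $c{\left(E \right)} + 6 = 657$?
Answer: $- \frac{14212778357}{61032986} \approx -232.87$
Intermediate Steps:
$c{\left(E \right)} = 651$ ($c{\left(E \right)} = -6 + 657 = 651$)
$U = -152070$
$T = -203639$ ($T = -143307 - 60332 = -203639$)
$\frac{T}{-281258} + \frac{U}{c{\left(321 \right)}} = - \frac{203639}{-281258} - \frac{152070}{651} = \left(-203639\right) \left(- \frac{1}{281258}\right) - \frac{50690}{217} = \frac{203639}{281258} - \frac{50690}{217} = - \frac{14212778357}{61032986}$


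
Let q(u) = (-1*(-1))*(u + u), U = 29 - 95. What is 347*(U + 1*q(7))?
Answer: -18044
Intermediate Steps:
U = -66
q(u) = 2*u (q(u) = 1*(2*u) = 2*u)
347*(U + 1*q(7)) = 347*(-66 + 1*(2*7)) = 347*(-66 + 1*14) = 347*(-66 + 14) = 347*(-52) = -18044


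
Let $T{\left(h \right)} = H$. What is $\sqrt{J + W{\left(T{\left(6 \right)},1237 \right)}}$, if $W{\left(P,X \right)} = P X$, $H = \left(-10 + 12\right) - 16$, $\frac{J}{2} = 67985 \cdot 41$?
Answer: $2 \sqrt{1389363} \approx 2357.4$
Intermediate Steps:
$J = 5574770$ ($J = 2 \cdot 67985 \cdot 41 = 2 \cdot 2787385 = 5574770$)
$H = -14$ ($H = 2 - 16 = -14$)
$T{\left(h \right)} = -14$
$\sqrt{J + W{\left(T{\left(6 \right)},1237 \right)}} = \sqrt{5574770 - 17318} = \sqrt{5557452} = 2 \sqrt{1389363}$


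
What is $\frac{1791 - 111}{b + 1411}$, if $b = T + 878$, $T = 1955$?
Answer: $\frac{420}{1061} \approx 0.39585$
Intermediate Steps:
$b = 2833$ ($b = 1955 + 878 = 2833$)
$\frac{1791 - 111}{b + 1411} = \frac{1791 - 111}{2833 + 1411} = \frac{1680}{4244} = 1680 \cdot \frac{1}{4244} = \frac{420}{1061}$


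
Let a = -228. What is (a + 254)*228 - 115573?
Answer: -109645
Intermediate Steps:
(a + 254)*228 - 115573 = (-228 + 254)*228 - 115573 = 26*228 - 115573 = 5928 - 115573 = -109645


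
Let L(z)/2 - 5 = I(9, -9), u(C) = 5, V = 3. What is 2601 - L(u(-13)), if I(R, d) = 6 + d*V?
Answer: 2633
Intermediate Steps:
I(R, d) = 6 + 3*d (I(R, d) = 6 + d*3 = 6 + 3*d)
L(z) = -32 (L(z) = 10 + 2*(6 + 3*(-9)) = 10 + 2*(6 - 27) = 10 + 2*(-21) = 10 - 42 = -32)
2601 - L(u(-13)) = 2601 - 1*(-32) = 2601 + 32 = 2633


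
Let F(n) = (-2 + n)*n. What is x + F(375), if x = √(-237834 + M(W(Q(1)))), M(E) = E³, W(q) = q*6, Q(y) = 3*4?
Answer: 139875 + 3*√15046 ≈ 1.4024e+5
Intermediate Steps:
Q(y) = 12
W(q) = 6*q
F(n) = n*(-2 + n)
x = 3*√15046 (x = √(-237834 + (6*12)³) = √(-237834 + 72³) = √(-237834 + 373248) = √135414 = 3*√15046 ≈ 367.99)
x + F(375) = 3*√15046 + 375*(-2 + 375) = 3*√15046 + 375*373 = 3*√15046 + 139875 = 139875 + 3*√15046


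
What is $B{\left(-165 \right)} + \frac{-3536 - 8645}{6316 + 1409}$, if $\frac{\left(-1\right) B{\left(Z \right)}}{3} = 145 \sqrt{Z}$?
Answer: $- \frac{12181}{7725} - 435 i \sqrt{165} \approx -1.5768 - 5587.7 i$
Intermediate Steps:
$B{\left(Z \right)} = - 435 \sqrt{Z}$ ($B{\left(Z \right)} = - 3 \cdot 145 \sqrt{Z} = - 435 \sqrt{Z}$)
$B{\left(-165 \right)} + \frac{-3536 - 8645}{6316 + 1409} = - 435 \sqrt{-165} + \frac{-3536 - 8645}{6316 + 1409} = - 435 i \sqrt{165} - \frac{12181}{7725} = - \frac{12181}{7725} - 435 i \sqrt{165}$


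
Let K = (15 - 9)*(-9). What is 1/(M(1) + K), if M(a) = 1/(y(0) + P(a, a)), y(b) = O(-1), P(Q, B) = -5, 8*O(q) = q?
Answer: -41/2222 ≈ -0.018452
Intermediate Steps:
K = -54 (K = 6*(-9) = -54)
O(q) = q/8
y(b) = -⅛ (y(b) = (⅛)*(-1) = -⅛)
M(a) = -8/41 (M(a) = 1/(-⅛ - 5) = 1/(-41/8) = -8/41)
1/(M(1) + K) = 1/(-8/41 - 54) = 1/(-2222/41) = -41/2222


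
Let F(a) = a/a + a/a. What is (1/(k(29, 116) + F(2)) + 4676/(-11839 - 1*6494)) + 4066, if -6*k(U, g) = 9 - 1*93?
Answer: 170373595/41904 ≈ 4065.8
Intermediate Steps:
k(U, g) = 14 (k(U, g) = -(9 - 1*93)/6 = -(9 - 93)/6 = -⅙*(-84) = 14)
F(a) = 2 (F(a) = 1 + 1 = 2)
(1/(k(29, 116) + F(2)) + 4676/(-11839 - 1*6494)) + 4066 = (1/(14 + 2) + 4676/(-11839 - 1*6494)) + 4066 = (1/16 + 4676/(-11839 - 6494)) + 4066 = (1/16 + 4676/(-18333)) + 4066 = (1/16 + 4676*(-1/18333)) + 4066 = (1/16 - 668/2619) + 4066 = -8069/41904 + 4066 = 170373595/41904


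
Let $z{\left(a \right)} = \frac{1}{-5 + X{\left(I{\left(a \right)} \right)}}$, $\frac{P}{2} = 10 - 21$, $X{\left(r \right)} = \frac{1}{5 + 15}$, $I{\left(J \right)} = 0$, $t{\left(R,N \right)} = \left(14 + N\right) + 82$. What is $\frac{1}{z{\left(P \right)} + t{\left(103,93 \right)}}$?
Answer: $\frac{99}{18691} \approx 0.0052967$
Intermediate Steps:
$t{\left(R,N \right)} = 96 + N$
$X{\left(r \right)} = \frac{1}{20}$
$P = -22$ ($P = 2 \left(10 - 21\right) = 2 \left(-11\right) = -22$)
$z{\left(a \right)} = - \frac{20}{99}$ ($z{\left(a \right)} = \frac{1}{-5 + \frac{1}{20}} = \frac{1}{- \frac{99}{20}} = - \frac{20}{99}$)
$\frac{1}{z{\left(P \right)} + t{\left(103,93 \right)}} = \frac{1}{- \frac{20}{99} + \left(96 + 93\right)} = \frac{1}{- \frac{20}{99} + 189} = \frac{1}{\frac{18691}{99}} = \frac{99}{18691}$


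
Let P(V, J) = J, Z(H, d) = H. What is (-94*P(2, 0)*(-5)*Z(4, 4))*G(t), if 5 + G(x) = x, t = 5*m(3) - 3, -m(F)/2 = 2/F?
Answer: 0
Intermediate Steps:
m(F) = -4/F
t = -29/3 (t = 5*(-4/3) - 3 = -20/3 - 3 = -29/3 ≈ -9.6667)
G(x) = -5 + x
(-94*P(2, 0)*(-5)*Z(4, 4))*G(t) = (-94*0*(-5)*4)*(-5 - 29/3) = -0*4*(-44/3) = -94*0*(-44/3) = 0*(-44/3) = 0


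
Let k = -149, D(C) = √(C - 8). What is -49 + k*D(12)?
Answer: -347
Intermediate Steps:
D(C) = √(-8 + C)
-49 + k*D(12) = -49 - 149*√(-8 + 12) = -49 - 149*√4 = -49 - 149*2 = -49 - 298 = -347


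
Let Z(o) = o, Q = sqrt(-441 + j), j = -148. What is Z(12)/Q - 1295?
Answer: -1295 - 12*I*sqrt(589)/589 ≈ -1295.0 - 0.49445*I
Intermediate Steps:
Q = I*sqrt(589) (Q = sqrt(-441 - 148) = sqrt(-589) = I*sqrt(589) ≈ 24.269*I)
Z(12)/Q - 1295 = 12/(I*sqrt(589)) - 1295 = -I*sqrt(589)/589*12 - 1295 = -12*I*sqrt(589)/589 - 1295 = -1295 - 12*I*sqrt(589)/589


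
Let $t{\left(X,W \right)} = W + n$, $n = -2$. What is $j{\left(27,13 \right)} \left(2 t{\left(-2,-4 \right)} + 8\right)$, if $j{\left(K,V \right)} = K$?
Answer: $-108$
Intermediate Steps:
$t{\left(X,W \right)} = -2 + W$ ($t{\left(X,W \right)} = W - 2 = -2 + W$)
$j{\left(27,13 \right)} \left(2 t{\left(-2,-4 \right)} + 8\right) = 27 \left(2 \left(-2 - 4\right) + 8\right) = 27 \left(2 \left(-6\right) + 8\right) = 27 \left(-12 + 8\right) = 27 \left(-4\right) = -108$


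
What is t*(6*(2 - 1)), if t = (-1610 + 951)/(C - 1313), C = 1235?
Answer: 659/13 ≈ 50.692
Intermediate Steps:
t = 659/78 (t = (-1610 + 951)/(1235 - 1313) = -659/(-78) = -659*(-1/78) = 659/78 ≈ 8.4487)
t*(6*(2 - 1)) = 659*(6*(2 - 1))/78 = 659*(6*1)/78 = (659/78)*6 = 659/13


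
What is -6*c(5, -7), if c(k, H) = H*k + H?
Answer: 252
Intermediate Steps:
c(k, H) = H + H*k
-6*c(5, -7) = -(-42)*(1 + 5) = -(-42)*6 = -6*(-42) = 252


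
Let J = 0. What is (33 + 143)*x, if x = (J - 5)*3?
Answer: -2640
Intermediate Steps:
x = -15 (x = (0 - 5)*3 = -5*3 = -15)
(33 + 143)*x = (33 + 143)*(-15) = 176*(-15) = -2640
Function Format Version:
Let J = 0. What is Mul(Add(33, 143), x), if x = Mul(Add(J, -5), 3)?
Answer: -2640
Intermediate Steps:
x = -15 (x = Mul(Add(0, -5), 3) = Mul(-5, 3) = -15)
Mul(Add(33, 143), x) = Mul(Add(33, 143), -15) = Mul(176, -15) = -2640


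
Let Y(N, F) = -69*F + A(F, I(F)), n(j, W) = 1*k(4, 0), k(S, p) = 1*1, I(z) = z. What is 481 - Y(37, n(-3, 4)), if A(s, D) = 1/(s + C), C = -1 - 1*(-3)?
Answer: 1649/3 ≈ 549.67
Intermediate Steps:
C = 2 (C = -1 + 3 = 2)
k(S, p) = 1
A(s, D) = 1/(2 + s) (A(s, D) = 1/(s + 2) = 1/(2 + s))
n(j, W) = 1 (n(j, W) = 1*1 = 1)
Y(N, F) = 1/(2 + F) - 69*F (Y(N, F) = -69*F + 1/(2 + F) = 1/(2 + F) - 69*F)
481 - Y(37, n(-3, 4)) = 481 - (1 - 69*1*(2 + 1))/(2 + 1) = 481 - (1 - 69*1*3)/3 = 481 - (1 - 207)/3 = 481 - (-206)/3 = 481 - 1*(-206/3) = 481 + 206/3 = 1649/3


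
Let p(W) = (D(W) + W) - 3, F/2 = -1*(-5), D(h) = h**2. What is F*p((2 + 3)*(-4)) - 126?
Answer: 3644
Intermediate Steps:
F = 10 (F = 2*(-1*(-5)) = 2*5 = 10)
p(W) = -3 + W + W**2 (p(W) = (W**2 + W) - 3 = (W + W**2) - 3 = -3 + W + W**2)
F*p((2 + 3)*(-4)) - 126 = 10*(-3 + (2 + 3)*(-4) + ((2 + 3)*(-4))**2) - 126 = 10*(-3 + 5*(-4) + (5*(-4))**2) - 126 = 10*(-3 - 20 + (-20)**2) - 126 = 10*(-3 - 20 + 400) - 126 = 10*377 - 126 = 3770 - 126 = 3644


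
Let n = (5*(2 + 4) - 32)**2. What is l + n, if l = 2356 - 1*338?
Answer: 2022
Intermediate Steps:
l = 2018 (l = 2356 - 338 = 2018)
n = 4 (n = (5*6 - 32)**2 = (30 - 32)**2 = (-2)**2 = 4)
l + n = 2018 + 4 = 2022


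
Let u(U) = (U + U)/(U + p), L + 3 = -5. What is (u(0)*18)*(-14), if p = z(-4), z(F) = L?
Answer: 0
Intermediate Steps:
L = -8 (L = -3 - 5 = -8)
z(F) = -8
p = -8
u(U) = 2*U/(-8 + U) (u(U) = (U + U)/(U - 8) = (2*U)/(-8 + U) = 2*U/(-8 + U))
(u(0)*18)*(-14) = ((2*0/(-8 + 0))*18)*(-14) = ((2*0/(-8))*18)*(-14) = ((2*0*(-⅛))*18)*(-14) = (0*18)*(-14) = 0*(-14) = 0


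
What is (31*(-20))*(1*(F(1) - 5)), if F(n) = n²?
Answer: 2480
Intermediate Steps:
(31*(-20))*(1*(F(1) - 5)) = (31*(-20))*(1*(1² - 5)) = -620*(1 - 5) = -620*(-4) = 2480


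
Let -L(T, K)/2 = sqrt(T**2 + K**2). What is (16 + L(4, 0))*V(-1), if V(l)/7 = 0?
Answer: 0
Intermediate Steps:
V(l) = 0 (V(l) = 7*0 = 0)
L(T, K) = -2*sqrt(K**2 + T**2) (L(T, K) = -2*sqrt(T**2 + K**2) = -2*sqrt(K**2 + T**2))
(16 + L(4, 0))*V(-1) = (16 - 2*sqrt(0**2 + 4**2))*0 = (16 - 2*sqrt(0 + 16))*0 = (16 - 2*sqrt(16))*0 = (16 - 2*4)*0 = (16 - 8)*0 = 8*0 = 0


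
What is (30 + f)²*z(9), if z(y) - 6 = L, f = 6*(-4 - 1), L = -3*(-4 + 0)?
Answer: 0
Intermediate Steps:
L = 12 (L = -3*(-4) = 12)
f = -30 (f = 6*(-5) = -30)
z(y) = 18 (z(y) = 6 + 12 = 18)
(30 + f)²*z(9) = (30 - 30)²*18 = 0²*18 = 0*18 = 0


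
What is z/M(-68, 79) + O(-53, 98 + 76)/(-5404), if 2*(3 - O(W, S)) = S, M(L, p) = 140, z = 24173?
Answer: 4665809/27020 ≈ 172.68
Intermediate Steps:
O(W, S) = 3 - S/2
z/M(-68, 79) + O(-53, 98 + 76)/(-5404) = 24173/140 + (3 - (98 + 76)/2)/(-5404) = 24173*(1/140) + (3 - 1/2*174)*(-1/5404) = 24173/140 + (3 - 87)*(-1/5404) = 24173/140 - 84*(-1/5404) = 24173/140 + 3/193 = 4665809/27020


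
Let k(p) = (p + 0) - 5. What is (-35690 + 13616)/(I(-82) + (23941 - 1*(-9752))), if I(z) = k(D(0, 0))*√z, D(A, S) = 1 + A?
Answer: -743739282/1135219561 - 88296*I*√82/1135219561 ≈ -0.65515 - 0.00070432*I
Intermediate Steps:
k(p) = -5 + p (k(p) = p - 5 = -5 + p)
I(z) = -4*√z (I(z) = (-5 + (1 + 0))*√z = (-5 + 1)*√z = -4*√z)
(-35690 + 13616)/(I(-82) + (23941 - 1*(-9752))) = (-35690 + 13616)/(-4*I*√82 + (23941 - 1*(-9752))) = -22074/(-4*I*√82 + (23941 + 9752)) = -22074/(-4*I*√82 + 33693) = -22074/(33693 - 4*I*√82)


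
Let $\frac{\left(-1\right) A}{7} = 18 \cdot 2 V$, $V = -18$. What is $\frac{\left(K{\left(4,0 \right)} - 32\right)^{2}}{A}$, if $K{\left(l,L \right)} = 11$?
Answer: $\frac{7}{72} \approx 0.097222$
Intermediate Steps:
$A = 4536$ ($A = - 7 \cdot 18 \cdot 2 \left(-18\right) = - 7 \cdot 36 \left(-18\right) = \left(-7\right) \left(-648\right) = 4536$)
$\frac{\left(K{\left(4,0 \right)} - 32\right)^{2}}{A} = \frac{\left(11 - 32\right)^{2}}{4536} = \left(-21\right)^{2} \cdot \frac{1}{4536} = 441 \cdot \frac{1}{4536} = \frac{7}{72}$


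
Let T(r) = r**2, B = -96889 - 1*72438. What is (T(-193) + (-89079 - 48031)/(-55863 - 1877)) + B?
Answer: -762604661/5774 ≈ -1.3208e+5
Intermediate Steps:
B = -169327 (B = -96889 - 72438 = -169327)
(T(-193) + (-89079 - 48031)/(-55863 - 1877)) + B = ((-193)**2 + (-89079 - 48031)/(-55863 - 1877)) - 169327 = (37249 - 137110/(-57740)) - 169327 = (37249 - 137110*(-1/57740)) - 169327 = (37249 + 13711/5774) - 169327 = 215089437/5774 - 169327 = -762604661/5774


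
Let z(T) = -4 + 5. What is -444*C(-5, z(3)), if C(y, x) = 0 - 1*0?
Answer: 0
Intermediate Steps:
z(T) = 1
C(y, x) = 0 (C(y, x) = 0 + 0 = 0)
-444*C(-5, z(3)) = -444*0 = 0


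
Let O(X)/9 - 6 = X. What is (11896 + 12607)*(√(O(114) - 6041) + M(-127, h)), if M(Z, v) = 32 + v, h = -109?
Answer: -1886731 + 269533*I*√41 ≈ -1.8867e+6 + 1.7259e+6*I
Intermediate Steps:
O(X) = 54 + 9*X
(11896 + 12607)*(√(O(114) - 6041) + M(-127, h)) = (11896 + 12607)*(√((54 + 9*114) - 6041) + (32 - 109)) = 24503*(√((54 + 1026) - 6041) - 77) = 24503*(√(1080 - 6041) - 77) = 24503*(√(-4961) - 77) = 24503*(11*I*√41 - 77) = 24503*(-77 + 11*I*√41) = -1886731 + 269533*I*√41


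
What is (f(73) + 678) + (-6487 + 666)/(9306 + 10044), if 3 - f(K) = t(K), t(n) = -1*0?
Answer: 13171529/19350 ≈ 680.70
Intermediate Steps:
t(n) = 0
f(K) = 3 (f(K) = 3 - 1*0 = 3 + 0 = 3)
(f(73) + 678) + (-6487 + 666)/(9306 + 10044) = (3 + 678) + (-6487 + 666)/(9306 + 10044) = 681 - 5821/19350 = 13171529/19350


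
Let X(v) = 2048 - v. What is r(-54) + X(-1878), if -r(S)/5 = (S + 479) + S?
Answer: 2071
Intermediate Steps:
r(S) = -2395 - 10*S (r(S) = -5*((S + 479) + S) = -5*((479 + S) + S) = -5*(479 + 2*S) = -2395 - 10*S)
r(-54) + X(-1878) = (-2395 - 10*(-54)) + (2048 - 1*(-1878)) = (-2395 + 540) + (2048 + 1878) = -1855 + 3926 = 2071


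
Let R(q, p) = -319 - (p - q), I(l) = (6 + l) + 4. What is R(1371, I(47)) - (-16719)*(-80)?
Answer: -1336525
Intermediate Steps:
I(l) = 10 + l
R(q, p) = -319 + q - p (R(q, p) = -319 + (q - p) = -319 + q - p)
R(1371, I(47)) - (-16719)*(-80) = (-319 + 1371 - (10 + 47)) - (-16719)*(-80) = (-319 + 1371 - 1*57) - 1*1337520 = (-319 + 1371 - 57) - 1337520 = 995 - 1337520 = -1336525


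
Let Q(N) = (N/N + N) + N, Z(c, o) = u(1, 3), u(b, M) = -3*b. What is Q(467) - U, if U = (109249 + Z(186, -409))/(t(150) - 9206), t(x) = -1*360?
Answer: 4526728/4783 ≈ 946.42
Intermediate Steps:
Z(c, o) = -3 (Z(c, o) = -3*1 = -3)
Q(N) = 1 + 2*N (Q(N) = (1 + N) + N = 1 + 2*N)
t(x) = -360
U = -54623/4783 (U = (109249 - 3)/(-360 - 9206) = 109246/(-9566) = 109246*(-1/9566) = -54623/4783 ≈ -11.420)
Q(467) - U = (1 + 2*467) - 1*(-54623/4783) = (1 + 934) + 54623/4783 = 935 + 54623/4783 = 4526728/4783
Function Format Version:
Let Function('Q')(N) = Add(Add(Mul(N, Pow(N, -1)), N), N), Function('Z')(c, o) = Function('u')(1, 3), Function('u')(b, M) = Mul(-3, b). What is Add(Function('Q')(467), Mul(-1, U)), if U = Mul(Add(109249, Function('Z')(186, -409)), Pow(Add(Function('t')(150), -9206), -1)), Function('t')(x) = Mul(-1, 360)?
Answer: Rational(4526728, 4783) ≈ 946.42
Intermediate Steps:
Function('Z')(c, o) = -3 (Function('Z')(c, o) = Mul(-3, 1) = -3)
Function('Q')(N) = Add(1, Mul(2, N)) (Function('Q')(N) = Add(Add(1, N), N) = Add(1, Mul(2, N)))
Function('t')(x) = -360
U = Rational(-54623, 4783) (U = Mul(Add(109249, -3), Pow(Add(-360, -9206), -1)) = Mul(109246, Pow(-9566, -1)) = Mul(109246, Rational(-1, 9566)) = Rational(-54623, 4783) ≈ -11.420)
Add(Function('Q')(467), Mul(-1, U)) = Add(Add(1, Mul(2, 467)), Mul(-1, Rational(-54623, 4783))) = Add(Add(1, 934), Rational(54623, 4783)) = Add(935, Rational(54623, 4783)) = Rational(4526728, 4783)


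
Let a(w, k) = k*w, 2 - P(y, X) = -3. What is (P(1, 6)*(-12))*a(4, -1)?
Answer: 240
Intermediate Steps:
P(y, X) = 5 (P(y, X) = 2 - 1*(-3) = 2 + 3 = 5)
(P(1, 6)*(-12))*a(4, -1) = (5*(-12))*(-1*4) = -60*(-4) = 240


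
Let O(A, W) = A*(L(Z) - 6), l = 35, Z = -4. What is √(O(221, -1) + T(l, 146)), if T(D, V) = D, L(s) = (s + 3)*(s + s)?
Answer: 3*√53 ≈ 21.840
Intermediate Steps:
L(s) = 2*s*(3 + s) (L(s) = (3 + s)*(2*s) = 2*s*(3 + s))
O(A, W) = 2*A (O(A, W) = A*(2*(-4)*(3 - 4) - 6) = A*(2*(-4)*(-1) - 6) = A*(8 - 6) = A*2 = 2*A)
√(O(221, -1) + T(l, 146)) = √(2*221 + 35) = √(442 + 35) = √477 = 3*√53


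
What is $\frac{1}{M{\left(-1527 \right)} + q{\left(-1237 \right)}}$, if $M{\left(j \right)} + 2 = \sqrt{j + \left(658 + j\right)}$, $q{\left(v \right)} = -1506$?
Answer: $- \frac{377}{569115} - \frac{i \sqrt{599}}{1138230} \approx -0.00066243 - 2.1502 \cdot 10^{-5} i$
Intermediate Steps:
$M{\left(j \right)} = -2 + \sqrt{658 + 2 j}$ ($M{\left(j \right)} = -2 + \sqrt{j + \left(658 + j\right)} = -2 + \sqrt{658 + 2 j}$)
$\frac{1}{M{\left(-1527 \right)} + q{\left(-1237 \right)}} = \frac{1}{\left(-2 + \sqrt{658 + 2 \left(-1527\right)}\right) - 1506} = \frac{1}{\left(-2 + \sqrt{658 - 3054}\right) - 1506} = \frac{1}{\left(-2 + \sqrt{-2396}\right) - 1506} = \frac{1}{\left(-2 + 2 i \sqrt{599}\right) - 1506} = \frac{1}{-1508 + 2 i \sqrt{599}}$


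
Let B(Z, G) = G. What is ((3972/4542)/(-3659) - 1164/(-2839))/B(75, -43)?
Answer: -3222241114/338136565451 ≈ -0.0095294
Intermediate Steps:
((3972/4542)/(-3659) - 1164/(-2839))/B(75, -43) = ((3972/4542)/(-3659) - 1164/(-2839))/(-43) = ((3972*(1/4542))*(-1/3659) - 1164*(-1/2839))*(-1/43) = ((662/757)*(-1/3659) + 1164/2839)*(-1/43) = (-662/2769863 + 1164/2839)*(-1/43) = (3222241114/7863641057)*(-1/43) = -3222241114/338136565451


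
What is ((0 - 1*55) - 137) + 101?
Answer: -91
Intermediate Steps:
((0 - 1*55) - 137) + 101 = ((0 - 55) - 137) + 101 = (-55 - 137) + 101 = -192 + 101 = -91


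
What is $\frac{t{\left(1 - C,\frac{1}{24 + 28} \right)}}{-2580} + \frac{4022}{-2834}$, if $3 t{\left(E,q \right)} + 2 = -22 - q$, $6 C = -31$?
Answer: $- \frac{62124419}{43870320} \approx -1.4161$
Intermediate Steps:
$C = - \frac{31}{6}$ ($C = \frac{1}{6} \left(-31\right) = - \frac{31}{6} \approx -5.1667$)
$t{\left(E,q \right)} = -8 - \frac{q}{3}$ ($t{\left(E,q \right)} = - \frac{2}{3} + \frac{-22 - q}{3} = - \frac{2}{3} - \left(\frac{22}{3} + \frac{q}{3}\right) = -8 - \frac{q}{3}$)
$\frac{t{\left(1 - C,\frac{1}{24 + 28} \right)}}{-2580} + \frac{4022}{-2834} = \frac{-8 - \frac{1}{3 \left(24 + 28\right)}}{-2580} + \frac{4022}{-2834} = \left(-8 - \frac{1}{3 \cdot 52}\right) \left(- \frac{1}{2580}\right) + 4022 \left(- \frac{1}{2834}\right) = \left(-8 - \frac{1}{156}\right) \left(- \frac{1}{2580}\right) - \frac{2011}{1417} = \left(- \frac{1249}{156}\right) \left(- \frac{1}{2580}\right) - \frac{2011}{1417} = \frac{1249}{402480} - \frac{2011}{1417} = - \frac{62124419}{43870320}$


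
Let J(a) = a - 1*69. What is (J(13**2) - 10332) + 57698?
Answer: 47466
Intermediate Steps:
J(a) = -69 + a (J(a) = a - 69 = -69 + a)
(J(13**2) - 10332) + 57698 = ((-69 + 13**2) - 10332) + 57698 = ((-69 + 169) - 10332) + 57698 = (100 - 10332) + 57698 = -10232 + 57698 = 47466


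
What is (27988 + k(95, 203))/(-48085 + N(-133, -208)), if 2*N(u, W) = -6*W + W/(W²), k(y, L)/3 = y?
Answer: -11761568/19743777 ≈ -0.59571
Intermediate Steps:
k(y, L) = 3*y
N(u, W) = 1/(2*W) - 3*W (N(u, W) = (-6*W + W/(W²))/2 = (-6*W + W/W²)/2 = (-6*W + 1/W)/2 = (1/W - 6*W)/2 = 1/(2*W) - 3*W)
(27988 + k(95, 203))/(-48085 + N(-133, -208)) = (27988 + 3*95)/(-48085 + ((½)/(-208) - 3*(-208))) = (27988 + 285)/(-48085 + ((½)*(-1/208) + 624)) = 28273/(-48085 + (-1/416 + 624)) = 28273/(-48085 + 259583/416) = 28273/(-19743777/416) = 28273*(-416/19743777) = -11761568/19743777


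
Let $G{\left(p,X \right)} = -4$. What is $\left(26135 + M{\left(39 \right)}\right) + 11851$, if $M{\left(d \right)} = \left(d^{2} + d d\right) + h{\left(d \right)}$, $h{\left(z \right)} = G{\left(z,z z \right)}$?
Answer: $41024$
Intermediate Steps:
$h{\left(z \right)} = -4$
$M{\left(d \right)} = -4 + 2 d^{2}$ ($M{\left(d \right)} = \left(d^{2} + d d\right) - 4 = \left(d^{2} + d^{2}\right) - 4 = 2 d^{2} - 4 = -4 + 2 d^{2}$)
$\left(26135 + M{\left(39 \right)}\right) + 11851 = \left(26135 - \left(4 - 2 \cdot 39^{2}\right)\right) + 11851 = \left(26135 + \left(-4 + 2 \cdot 1521\right)\right) + 11851 = \left(26135 + \left(-4 + 3042\right)\right) + 11851 = \left(26135 + 3038\right) + 11851 = 29173 + 11851 = 41024$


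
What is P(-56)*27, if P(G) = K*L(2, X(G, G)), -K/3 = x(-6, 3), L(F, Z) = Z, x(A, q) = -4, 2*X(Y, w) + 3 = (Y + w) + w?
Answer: -27702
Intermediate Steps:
X(Y, w) = -3/2 + w + Y/2 (X(Y, w) = -3/2 + ((Y + w) + w)/2 = -3/2 + (Y + 2*w)/2 = -3/2 + (w + Y/2) = -3/2 + w + Y/2)
K = 12 (K = -3*(-4) = 12)
P(G) = -18 + 18*G (P(G) = 12*(-3/2 + G + G/2) = 12*(-3/2 + 3*G/2) = -18 + 18*G)
P(-56)*27 = (-18 + 18*(-56))*27 = (-18 - 1008)*27 = -1026*27 = -27702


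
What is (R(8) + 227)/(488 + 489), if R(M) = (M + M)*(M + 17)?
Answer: 627/977 ≈ 0.64176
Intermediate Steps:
R(M) = 2*M*(17 + M) (R(M) = (2*M)*(17 + M) = 2*M*(17 + M))
(R(8) + 227)/(488 + 489) = (2*8*(17 + 8) + 227)/(488 + 489) = (2*8*25 + 227)/977 = (400 + 227)*(1/977) = 627*(1/977) = 627/977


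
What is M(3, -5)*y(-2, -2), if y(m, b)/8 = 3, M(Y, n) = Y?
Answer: 72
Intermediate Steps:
y(m, b) = 24 (y(m, b) = 8*3 = 24)
M(3, -5)*y(-2, -2) = 3*24 = 72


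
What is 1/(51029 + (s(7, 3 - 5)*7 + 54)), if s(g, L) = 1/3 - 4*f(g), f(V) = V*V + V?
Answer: 3/148552 ≈ 2.0195e-5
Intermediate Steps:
f(V) = V + V² (f(V) = V² + V = V + V²)
s(g, L) = ⅓ - 4*g*(1 + g) (s(g, L) = 1/3 - 4*g*(1 + g) = ⅓ - 4*g*(1 + g))
1/(51029 + (s(7, 3 - 5)*7 + 54)) = 1/(51029 + ((⅓ - 4*7*(1 + 7))*7 + 54)) = 1/(51029 + ((⅓ - 4*7*8)*7 + 54)) = 1/(51029 + ((⅓ - 224)*7 + 54)) = 1/(51029 + (-671/3*7 + 54)) = 1/(51029 + (-4697/3 + 54)) = 1/(51029 - 4535/3) = 1/(148552/3) = 3/148552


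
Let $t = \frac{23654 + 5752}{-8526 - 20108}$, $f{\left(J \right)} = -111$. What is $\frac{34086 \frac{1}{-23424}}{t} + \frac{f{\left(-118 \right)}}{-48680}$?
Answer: $\frac{38132242973}{26867855040} \approx 1.4193$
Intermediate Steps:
$t = - \frac{14703}{14317}$ ($t = \frac{29406}{-28634} = 29406 \left(- \frac{1}{28634}\right) = - \frac{14703}{14317} \approx -1.027$)
$\frac{34086 \frac{1}{-23424}}{t} + \frac{f{\left(-118 \right)}}{-48680} = \frac{34086 \frac{1}{-23424}}{- \frac{14703}{14317}} - \frac{111}{-48680} = 34086 \left(- \frac{1}{23424}\right) \left(- \frac{14317}{14703}\right) - - \frac{111}{48680} = \left(- \frac{5681}{3904}\right) \left(- \frac{14317}{14703}\right) + \frac{111}{48680} = \frac{6256529}{4415424} + \frac{111}{48680} = \frac{38132242973}{26867855040}$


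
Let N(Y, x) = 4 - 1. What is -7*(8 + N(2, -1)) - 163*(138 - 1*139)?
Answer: 86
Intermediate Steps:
N(Y, x) = 3
-7*(8 + N(2, -1)) - 163*(138 - 1*139) = -7*(8 + 3) - 163*(138 - 1*139) = -7*11 - 163*(138 - 139) = -77 - 163*(-1) = -77 + 163 = 86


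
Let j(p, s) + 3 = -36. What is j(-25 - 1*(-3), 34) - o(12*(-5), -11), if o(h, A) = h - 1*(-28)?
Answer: -7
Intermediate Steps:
j(p, s) = -39 (j(p, s) = -3 - 36 = -39)
o(h, A) = 28 + h (o(h, A) = h + 28 = 28 + h)
j(-25 - 1*(-3), 34) - o(12*(-5), -11) = -39 - (28 + 12*(-5)) = -39 - (28 - 60) = -39 - 1*(-32) = -39 + 32 = -7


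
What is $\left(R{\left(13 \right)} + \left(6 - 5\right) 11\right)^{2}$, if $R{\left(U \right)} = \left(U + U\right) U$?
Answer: $121801$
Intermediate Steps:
$R{\left(U \right)} = 2 U^{2}$ ($R{\left(U \right)} = 2 U U = 2 U^{2}$)
$\left(R{\left(13 \right)} + \left(6 - 5\right) 11\right)^{2} = \left(2 \cdot 13^{2} + \left(6 - 5\right) 11\right)^{2} = \left(2 \cdot 169 + 1 \cdot 11\right)^{2} = \left(338 + 11\right)^{2} = 349^{2} = 121801$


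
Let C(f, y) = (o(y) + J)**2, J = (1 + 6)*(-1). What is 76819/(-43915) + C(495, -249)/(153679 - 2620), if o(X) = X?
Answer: -8726187881/6633755985 ≈ -1.3154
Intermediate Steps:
J = -7 (J = 7*(-1) = -7)
C(f, y) = (-7 + y)**2 (C(f, y) = (y - 7)**2 = (-7 + y)**2)
76819/(-43915) + C(495, -249)/(153679 - 2620) = 76819/(-43915) + (-7 - 249)**2/(153679 - 2620) = 76819*(-1/43915) + (-256)**2/151059 = -76819/43915 + 65536*(1/151059) = -76819/43915 + 65536/151059 = -8726187881/6633755985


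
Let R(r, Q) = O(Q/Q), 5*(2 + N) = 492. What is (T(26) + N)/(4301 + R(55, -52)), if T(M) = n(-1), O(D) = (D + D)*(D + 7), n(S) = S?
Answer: 159/7195 ≈ 0.022099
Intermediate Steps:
N = 482/5 (N = -2 + (⅕)*492 = -2 + 492/5 = 482/5 ≈ 96.400)
O(D) = 2*D*(7 + D) (O(D) = (2*D)*(7 + D) = 2*D*(7 + D))
R(r, Q) = 16 (R(r, Q) = 2*(Q/Q)*(7 + Q/Q) = 2*1*(7 + 1) = 2*1*8 = 16)
T(M) = -1
(T(26) + N)/(4301 + R(55, -52)) = (-1 + 482/5)/(4301 + 16) = (477/5)/4317 = (477/5)*(1/4317) = 159/7195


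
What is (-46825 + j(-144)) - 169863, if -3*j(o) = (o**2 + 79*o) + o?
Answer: -219760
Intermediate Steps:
j(o) = -80*o/3 - o**2/3 (j(o) = -((o**2 + 79*o) + o)/3 = -(o**2 + 80*o)/3 = -80*o/3 - o**2/3)
(-46825 + j(-144)) - 169863 = (-46825 - 1/3*(-144)*(80 - 144)) - 169863 = (-46825 - 1/3*(-144)*(-64)) - 169863 = (-46825 - 3072) - 169863 = -49897 - 169863 = -219760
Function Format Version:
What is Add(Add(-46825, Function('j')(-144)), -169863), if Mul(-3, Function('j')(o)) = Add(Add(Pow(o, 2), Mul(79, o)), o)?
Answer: -219760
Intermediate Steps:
Function('j')(o) = Add(Mul(Rational(-80, 3), o), Mul(Rational(-1, 3), Pow(o, 2))) (Function('j')(o) = Mul(Rational(-1, 3), Add(Add(Pow(o, 2), Mul(79, o)), o)) = Mul(Rational(-1, 3), Add(Pow(o, 2), Mul(80, o))) = Add(Mul(Rational(-80, 3), o), Mul(Rational(-1, 3), Pow(o, 2))))
Add(Add(-46825, Function('j')(-144)), -169863) = Add(Add(-46825, Mul(Rational(-1, 3), -144, Add(80, -144))), -169863) = Add(Add(-46825, Mul(Rational(-1, 3), -144, -64)), -169863) = Add(Add(-46825, -3072), -169863) = Add(-49897, -169863) = -219760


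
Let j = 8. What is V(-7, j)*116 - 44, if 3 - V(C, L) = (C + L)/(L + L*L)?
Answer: 5443/18 ≈ 302.39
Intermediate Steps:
V(C, L) = 3 - (C + L)/(L + L²) (V(C, L) = 3 - (C + L)/(L + L*L) = 3 - (C + L)/(L + L²))
V(-7, j)*116 - 44 = ((-1*(-7) + 2*8 + 3*8²)/(8*(1 + 8)))*116 - 44 = ((⅛)*(7 + 16 + 3*64)/9)*116 - 44 = ((⅛)*(⅑)*(7 + 16 + 192))*116 - 44 = ((⅛)*(⅑)*215)*116 - 44 = (215/72)*116 - 44 = 6235/18 - 44 = 5443/18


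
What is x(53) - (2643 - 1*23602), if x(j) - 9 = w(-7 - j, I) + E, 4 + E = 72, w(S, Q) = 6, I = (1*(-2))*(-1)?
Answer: 21042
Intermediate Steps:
I = 2 (I = -2*(-1) = 2)
E = 68 (E = -4 + 72 = 68)
x(j) = 83 (x(j) = 9 + (6 + 68) = 9 + 74 = 83)
x(53) - (2643 - 1*23602) = 83 - (2643 - 1*23602) = 83 - (2643 - 23602) = 83 - 1*(-20959) = 83 + 20959 = 21042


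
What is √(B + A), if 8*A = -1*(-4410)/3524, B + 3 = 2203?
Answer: √27322809805/3524 ≈ 46.906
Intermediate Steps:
B = 2200 (B = -3 + 2203 = 2200)
A = 2205/14096 (A = (-1*(-4410)/3524)/8 = (4410*(1/3524))/8 = (⅛)*(2205/1762) = 2205/14096 ≈ 0.15643)
√(B + A) = √(2200 + 2205/14096) = √(31013405/14096) = √27322809805/3524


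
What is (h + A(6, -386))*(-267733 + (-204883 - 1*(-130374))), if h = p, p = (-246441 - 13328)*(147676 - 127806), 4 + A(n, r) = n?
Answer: 1766519739202776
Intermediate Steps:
A(n, r) = -4 + n
p = -5161610030 (p = -259769*19870 = -5161610030)
h = -5161610030
(h + A(6, -386))*(-267733 + (-204883 - 1*(-130374))) = (-5161610030 + (-4 + 6))*(-267733 + (-204883 - 1*(-130374))) = (-5161610030 + 2)*(-267733 + (-204883 + 130374)) = -5161610028*(-267733 - 74509) = -5161610028*(-342242) = 1766519739202776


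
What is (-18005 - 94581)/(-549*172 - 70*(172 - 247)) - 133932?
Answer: -5971837655/44589 ≈ -1.3393e+5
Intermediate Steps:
(-18005 - 94581)/(-549*172 - 70*(172 - 247)) - 133932 = -112586/(-94428 - 70*(-75)) - 133932 = -112586/(-94428 + 5250) - 133932 = -112586/(-89178) - 133932 = -112586*(-1/89178) - 133932 = 56293/44589 - 133932 = -5971837655/44589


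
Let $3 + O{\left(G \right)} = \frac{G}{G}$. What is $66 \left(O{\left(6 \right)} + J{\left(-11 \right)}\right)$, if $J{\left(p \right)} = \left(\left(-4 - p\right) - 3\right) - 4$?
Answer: $-132$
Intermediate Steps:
$O{\left(G \right)} = -2$ ($O{\left(G \right)} = -3 + \frac{G}{G} = -3 + 1 = -2$)
$J{\left(p \right)} = -11 - p$ ($J{\left(p \right)} = \left(-7 - p\right) - 4 = -11 - p$)
$66 \left(O{\left(6 \right)} + J{\left(-11 \right)}\right) = 66 \left(-2 - 0\right) = 66 \left(-2 + \left(-11 + 11\right)\right) = 66 \left(-2 + 0\right) = 66 \left(-2\right) = -132$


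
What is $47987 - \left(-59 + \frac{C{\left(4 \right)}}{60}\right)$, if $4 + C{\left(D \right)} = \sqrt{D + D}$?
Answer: $\frac{720691}{15} - \frac{\sqrt{2}}{30} \approx 48046.0$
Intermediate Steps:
$C{\left(D \right)} = -4 + \sqrt{2} \sqrt{D}$ ($C{\left(D \right)} = -4 + \sqrt{D + D} = -4 + \sqrt{2 D} = -4 + \sqrt{2} \sqrt{D}$)
$47987 - \left(-59 + \frac{C{\left(4 \right)}}{60}\right) = 47987 - \left(-59 + \frac{-4 + \sqrt{2} \sqrt{4}}{60}\right) = 47987 - \left(-59 + \left(-4 + \sqrt{2} \cdot 2\right) \frac{1}{60}\right) = 47987 - \left(-59 + \left(-4 + 2 \sqrt{2}\right) \frac{1}{60}\right) = 47987 - \left(-59 - \left(\frac{1}{15} - \frac{\sqrt{2}}{30}\right)\right) = 47987 - \left(- \frac{886}{15} + \frac{\sqrt{2}}{30}\right) = 47987 + \left(\frac{886}{15} - \frac{\sqrt{2}}{30}\right) = \frac{720691}{15} - \frac{\sqrt{2}}{30}$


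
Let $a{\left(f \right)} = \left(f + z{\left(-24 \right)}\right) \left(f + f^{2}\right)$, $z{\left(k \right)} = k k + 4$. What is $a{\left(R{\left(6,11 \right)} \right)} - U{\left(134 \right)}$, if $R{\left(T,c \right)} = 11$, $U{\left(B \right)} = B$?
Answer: $77878$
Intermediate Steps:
$z{\left(k \right)} = 4 + k^{2}$ ($z{\left(k \right)} = k^{2} + 4 = 4 + k^{2}$)
$a{\left(f \right)} = \left(580 + f\right) \left(f + f^{2}\right)$ ($a{\left(f \right)} = \left(f + \left(4 + \left(-24\right)^{2}\right)\right) \left(f + f^{2}\right) = \left(f + \left(4 + 576\right)\right) \left(f + f^{2}\right) = \left(f + 580\right) \left(f + f^{2}\right) = \left(580 + f\right) \left(f + f^{2}\right)$)
$a{\left(R{\left(6,11 \right)} \right)} - U{\left(134 \right)} = 11 \left(580 + 11^{2} + 581 \cdot 11\right) - 134 = 11 \left(580 + 121 + 6391\right) - 134 = 11 \cdot 7092 - 134 = 78012 - 134 = 77878$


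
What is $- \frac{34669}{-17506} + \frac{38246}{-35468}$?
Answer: $\frac{70013202}{77612851} \approx 0.90208$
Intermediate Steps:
$- \frac{34669}{-17506} + \frac{38246}{-35468} = \left(-34669\right) \left(- \frac{1}{17506}\right) + 38246 \left(- \frac{1}{35468}\right) = \frac{34669}{17506} - \frac{19123}{17734} = \frac{70013202}{77612851}$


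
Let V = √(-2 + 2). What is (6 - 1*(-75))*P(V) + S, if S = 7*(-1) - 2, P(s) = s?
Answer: -9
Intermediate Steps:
V = 0 (V = √0 = 0)
S = -9 (S = -7 - 2 = -9)
(6 - 1*(-75))*P(V) + S = (6 - 1*(-75))*0 - 9 = (6 + 75)*0 - 9 = 81*0 - 9 = 0 - 9 = -9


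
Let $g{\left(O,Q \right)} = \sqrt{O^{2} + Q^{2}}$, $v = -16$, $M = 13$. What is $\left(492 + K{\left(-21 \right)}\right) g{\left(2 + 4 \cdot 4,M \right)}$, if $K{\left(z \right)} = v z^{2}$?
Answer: $- 6564 \sqrt{493} \approx -1.4574 \cdot 10^{5}$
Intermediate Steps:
$K{\left(z \right)} = - 16 z^{2}$
$\left(492 + K{\left(-21 \right)}\right) g{\left(2 + 4 \cdot 4,M \right)} = \left(492 - 16 \left(-21\right)^{2}\right) \sqrt{\left(2 + 4 \cdot 4\right)^{2} + 13^{2}} = \left(492 - 7056\right) \sqrt{\left(2 + 16\right)^{2} + 169} = \left(492 - 7056\right) \sqrt{18^{2} + 169} = - 6564 \sqrt{324 + 169} = - 6564 \sqrt{493}$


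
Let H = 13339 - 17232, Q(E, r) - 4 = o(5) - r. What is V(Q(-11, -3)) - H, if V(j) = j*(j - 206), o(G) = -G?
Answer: 3485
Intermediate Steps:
Q(E, r) = -1 - r (Q(E, r) = 4 + (-1*5 - r) = 4 + (-5 - r) = -1 - r)
V(j) = j*(-206 + j)
H = -3893
V(Q(-11, -3)) - H = (-1 - 1*(-3))*(-206 + (-1 - 1*(-3))) - 1*(-3893) = (-1 + 3)*(-206 + (-1 + 3)) + 3893 = 2*(-206 + 2) + 3893 = 2*(-204) + 3893 = -408 + 3893 = 3485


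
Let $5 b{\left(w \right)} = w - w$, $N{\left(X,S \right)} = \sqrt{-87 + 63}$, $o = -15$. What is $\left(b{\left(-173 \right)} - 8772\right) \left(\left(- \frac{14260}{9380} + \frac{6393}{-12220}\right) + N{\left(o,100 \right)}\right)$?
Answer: $\frac{25682611161}{1432795} - 17544 i \sqrt{6} \approx 17925.0 - 42974.0 i$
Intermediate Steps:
$N{\left(X,S \right)} = 2 i \sqrt{6}$ ($N{\left(X,S \right)} = \sqrt{-24} = 2 i \sqrt{6}$)
$b{\left(w \right)} = 0$ ($b{\left(w \right)} = \frac{w - w}{5} = \frac{1}{5} \cdot 0 = 0$)
$\left(b{\left(-173 \right)} - 8772\right) \left(\left(- \frac{14260}{9380} + \frac{6393}{-12220}\right) + N{\left(o,100 \right)}\right) = \left(0 - 8772\right) \left(\left(- \frac{14260}{9380} + \frac{6393}{-12220}\right) + 2 i \sqrt{6}\right) = - 8772 \left(\left(\left(-14260\right) \frac{1}{9380} + 6393 \left(- \frac{1}{12220}\right)\right) + 2 i \sqrt{6}\right) = - 8772 \left(\left(- \frac{713}{469} - \frac{6393}{12220}\right) + 2 i \sqrt{6}\right) = - 8772 \left(- \frac{11711177}{5731180} + 2 i \sqrt{6}\right) = \frac{25682611161}{1432795} - 17544 i \sqrt{6}$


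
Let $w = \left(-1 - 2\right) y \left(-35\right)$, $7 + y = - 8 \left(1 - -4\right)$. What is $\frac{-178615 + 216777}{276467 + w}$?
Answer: $\frac{19081}{135766} \approx 0.14054$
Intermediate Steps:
$y = -47$ ($y = -7 - 8 \left(1 - -4\right) = -7 - 8 \left(1 + 4\right) = -7 - 40 = -47$)
$w = -4935$ ($w = \left(-1 - 2\right) \left(-47\right) \left(-35\right) = \left(-3\right) \left(-47\right) \left(-35\right) = 141 \left(-35\right) = -4935$)
$\frac{-178615 + 216777}{276467 + w} = \frac{-178615 + 216777}{276467 - 4935} = \frac{38162}{271532} = 38162 \cdot \frac{1}{271532} = \frac{19081}{135766}$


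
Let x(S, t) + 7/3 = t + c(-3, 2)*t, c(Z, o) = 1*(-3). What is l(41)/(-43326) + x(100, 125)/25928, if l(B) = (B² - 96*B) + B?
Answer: 7745333/187226088 ≈ 0.041369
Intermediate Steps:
c(Z, o) = -3
x(S, t) = -7/3 - 2*t (x(S, t) = -7/3 + (t - 3*t) = -7/3 - 2*t)
l(B) = B² - 95*B
l(41)/(-43326) + x(100, 125)/25928 = (41*(-95 + 41))/(-43326) + (-7/3 - 2*125)/25928 = (41*(-54))*(-1/43326) + (-7/3 - 250)*(1/25928) = -2214*(-1/43326) - 757/3*1/25928 = 123/2407 - 757/77784 = 7745333/187226088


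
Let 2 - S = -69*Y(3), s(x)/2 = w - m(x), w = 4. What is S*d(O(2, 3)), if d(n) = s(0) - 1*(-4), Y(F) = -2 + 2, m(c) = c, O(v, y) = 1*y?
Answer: 24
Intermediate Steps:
O(v, y) = y
Y(F) = 0
s(x) = 8 - 2*x (s(x) = 2*(4 - x) = 8 - 2*x)
d(n) = 12 (d(n) = (8 - 2*0) - 1*(-4) = (8 + 0) + 4 = 8 + 4 = 12)
S = 2 (S = 2 - (-69)*0 = 2 - 1*0 = 2 + 0 = 2)
S*d(O(2, 3)) = 2*12 = 24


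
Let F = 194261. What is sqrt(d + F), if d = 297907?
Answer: 2*sqrt(123042) ≈ 701.55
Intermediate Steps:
sqrt(d + F) = sqrt(297907 + 194261) = sqrt(492168) = 2*sqrt(123042)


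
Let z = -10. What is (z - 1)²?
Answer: 121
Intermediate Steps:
(z - 1)² = (-10 - 1)² = (-11)² = 121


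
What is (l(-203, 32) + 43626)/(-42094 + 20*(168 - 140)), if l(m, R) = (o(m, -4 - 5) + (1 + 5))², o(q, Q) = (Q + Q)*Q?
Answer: -35925/20767 ≈ -1.7299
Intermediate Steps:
o(q, Q) = 2*Q² (o(q, Q) = (2*Q)*Q = 2*Q²)
l(m, R) = 28224 (l(m, R) = (2*(-4 - 5)² + (1 + 5))² = (2*(-9)² + 6)² = (2*81 + 6)² = (162 + 6)² = 168² = 28224)
(l(-203, 32) + 43626)/(-42094 + 20*(168 - 140)) = (28224 + 43626)/(-42094 + 20*(168 - 140)) = 71850/(-42094 + 20*28) = 71850/(-42094 + 560) = 71850/(-41534) = 71850*(-1/41534) = -35925/20767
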